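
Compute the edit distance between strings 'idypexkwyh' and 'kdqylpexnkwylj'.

Let D[i][j] be the edit distance between the first i characters of 'idypexkwyh' and the first j characters of 'kdqylpexnkwylj', with D[i][0] = i, D[0][j] = j, and D[i][j] = D[i-1][j-1] if the characters match, else 1 + min(D[i-1][j], D[i][j-1], D[i-1][j-1]). Filling the table (rows: prefixes of 'idypexkwyh', columns: prefixes of 'kdqylpexnkwylj'):
     ε  k  d  q  y  l  p  e  x  n  k  w  y  l  j
  ε  0  1  2  3  4  5  6  7  8  9 10 11 12 13 14
  i  1  1  2  3  4  5  6  7  8  9 10 11 12 13 14
  d  2  2  1  2  3  4  5  6  7  8  9 10 11 12 13
  y  3  3  2  2  2  3  4  5  6  7  8  9 10 11 12
  p  4  4  3  3  3  3  3  4  5  6  7  8  9 10 11
  e  5  5  4  4  4  4  4  3  4  5  6  7  8  9 10
  x  6  6  5  5  5  5  5  4  3  4  5  6  7  8  9
  k  7  6  6  6  6  6  6  5  4  4  4  5  6  7  8
  w  8  7  7  7  7  7  7  6  5  5  5  4  5  6  7
  y  9  8  8  8  7  8  8  7  6  6  6  5  4  5  6
  h 10  9  9  9  8  8  9  8  7  7  7  6  5  5  6
The bottom-right entry gives D[10][14] = 6, so no sequence of fewer than 6 edits works. Backtracking through the table gives one optimal edit sequence (6 edits):
  idypexkwyh → kdypexkwyh (sub i→k @1)
  kdypexkwyh → kdqypexkwyh (ins q @3)
  kdqypexkwyh → kdqylpexkwyh (ins l @5)
  kdqylpexkwyh → kdqylpexnkwyh (ins n @9)
  kdqylpexnkwyh → kdqylpexnkwylh (ins l @13)
  kdqylpexnkwylh → kdqylpexnkwylj (sub h→j @14)
Edit distance = 6.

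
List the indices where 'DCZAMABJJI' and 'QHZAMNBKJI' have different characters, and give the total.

Differing positions: 1, 2, 6, 8. Hamming distance = 4.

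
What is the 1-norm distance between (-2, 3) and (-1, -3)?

Σ|x_i - y_i| = |-2 - (-1)| + |3 - (-3)| = 1 + 6 = 7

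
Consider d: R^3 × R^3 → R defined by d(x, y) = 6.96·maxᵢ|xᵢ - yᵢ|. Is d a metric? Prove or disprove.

Yes. The L∞ (Chebyshev) norm induces a metric on R^3, and multiplying a metric by a positive constant 6.96 > 0 preserves all four axioms: non-negativity (6.96·||x-y|| ≥ 0), identity (6.96·||x-y|| = 0 ⟺ ||x-y|| = 0 ⟺ x = y), symmetry (||x-y|| = ||y-x||), and the triangle inequality (6.96·||x-z|| ≤ 6.96·||x-y|| + 6.96·||y-z||). So d is a metric.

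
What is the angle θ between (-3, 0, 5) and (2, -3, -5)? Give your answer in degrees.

With u = (-3, 0, 5), v = (2, -3, -5):
u·v = (-3)·2 + 0·(-3) + 5·(-5) = (-6) + 0 + (-25) = -31.
|u| = √((-3)² + 0² + 5²) = √34, |v| = √(2² + (-3)² + (-5)²) = √38, so |u||v| = √(34·38) = √1292.
cos θ = (u·v)/(|u||v|) = -31/√1292 ≈ -0.862443
θ = arccos(-0.862443) ≈ 149.59°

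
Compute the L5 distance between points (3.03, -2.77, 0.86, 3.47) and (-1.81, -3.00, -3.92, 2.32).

(Σ|x_i - y_i|^5)^(1/5) = (|3.03 - (-1.81)|^5 + |-2.77 - (-3)|^5 + |0.86 - (-3.92)|^5 + |3.47 - 2.32|^5)^(1/5)
= (4.84^5 + 0.23^5 + 4.78^5 + 1.15^5)^(1/5) ≈ (2655.9923 + 0.0006 + 2495.396 + 2.0114)^(1/5) = (5153.4003)^(1/5) ≈ 5.5261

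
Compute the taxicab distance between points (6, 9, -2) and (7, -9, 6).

Σ|x_i - y_i| = |6 - 7| + |9 - (-9)| + |-2 - 6| = 1 + 18 + 8 = 27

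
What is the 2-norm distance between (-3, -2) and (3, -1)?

(Σ|x_i - y_i|^2)^(1/2) = (|-3 - 3|^2 + |-2 - (-1)|^2)^(1/2)
= (6^2 + 1^2)^(1/2) = (36 + 1)^(1/2) = (37)^(1/2) ≈ 6.0828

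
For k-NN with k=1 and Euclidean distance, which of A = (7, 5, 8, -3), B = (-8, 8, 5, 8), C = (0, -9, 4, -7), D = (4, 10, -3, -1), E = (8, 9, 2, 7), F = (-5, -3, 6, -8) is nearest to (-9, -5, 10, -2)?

Distances: d(A) = 19, d(B) ≈ 17.1756, d(C) ≈ 12.5698, d(D) ≈ 23.7487, d(E) ≈ 25.0998, d(F) ≈ 8.4853. Nearest: F = (-5, -3, 6, -8) with distance 8.4853.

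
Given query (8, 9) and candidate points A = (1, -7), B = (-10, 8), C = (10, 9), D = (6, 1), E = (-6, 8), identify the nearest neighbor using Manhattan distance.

Distances: d(A) = 23, d(B) = 19, d(C) = 2, d(D) = 10, d(E) = 15. Nearest: C = (10, 9) with distance 2.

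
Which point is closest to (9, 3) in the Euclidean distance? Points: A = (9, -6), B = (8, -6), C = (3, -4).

Distances: d(A) = 9, d(B) ≈ 9.0554, d(C) ≈ 9.2195. Nearest: A = (9, -6) with distance 9.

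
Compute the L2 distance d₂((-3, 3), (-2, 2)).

√(Σ(x_i - y_i)²) = √((-3 - (-2))² + (3 - 2)²)
= √((-1)² + 1²) = √(1 + 1) = √2 ≈ 1.4142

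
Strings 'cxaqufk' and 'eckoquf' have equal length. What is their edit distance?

Let D[i][j] be the edit distance between the first i characters of 'cxaqufk' and the first j characters of 'eckoquf', with D[i][0] = i, D[0][j] = j, and D[i][j] = D[i-1][j-1] if the characters match, else 1 + min(D[i-1][j], D[i][j-1], D[i-1][j-1]). Filling the table (rows: prefixes of 'cxaqufk', columns: prefixes of 'eckoquf'):
     ε  e  c  k  o  q  u  f
  ε  0  1  2  3  4  5  6  7
  c  1  1  1  2  3  4  5  6
  x  2  2  2  2  3  4  5  6
  a  3  3  3  3  3  4  5  6
  q  4  4  4  4  4  3  4  5
  u  5  5  5  5  5  4  3  4
  f  6  6  6  6  6  5  4  3
  k  7  7  7  6  7  6  5  4
The bottom-right entry gives D[7][7] = 4, so no sequence of fewer than 4 edits works. Backtracking through the table gives one optimal edit sequence (4 edits):
  cxaqufk → ecxaqufk (ins e @1)
  ecxaqufk → eckaqufk (sub x→k @3)
  eckaqufk → eckoqufk (sub a→o @4)
  eckoqufk → eckoquf (del k @8)
Edit distance = 4.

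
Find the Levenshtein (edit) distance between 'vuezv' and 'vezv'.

Let D[i][j] be the edit distance between the first i characters of 'vuezv' and the first j characters of 'vezv', with D[i][0] = i, D[0][j] = j, and D[i][j] = D[i-1][j-1] if the characters match, else 1 + min(D[i-1][j], D[i][j-1], D[i-1][j-1]). Filling the table (rows: prefixes of 'vuezv', columns: prefixes of 'vezv'):
     ε  v  e  z  v
  ε  0  1  2  3  4
  v  1  0  1  2  3
  u  2  1  1  2  3
  e  3  2  1  2  3
  z  4  3  2  1  2
  v  5  4  3  2  1
The bottom-right entry gives D[5][4] = 1, so no sequence of fewer than 1 edit works. Backtracking through the table gives one optimal edit sequence (1 edit):
  vuezv → vezv (del u @2)
Edit distance = 1.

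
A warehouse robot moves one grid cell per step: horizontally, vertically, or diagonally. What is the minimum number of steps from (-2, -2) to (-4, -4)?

max(|x_i - y_i|) = max(|-2 - (-4)|, |-2 - (-4)|) = max(2, 2) = 2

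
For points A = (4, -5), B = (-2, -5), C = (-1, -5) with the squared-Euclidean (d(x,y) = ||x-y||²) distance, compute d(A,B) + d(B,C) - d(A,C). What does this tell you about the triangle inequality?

d(A,B) = 6² + 0² = 36, d(B,C) = 1² + 0² = 1, d(A,C) = 5² + 0² = 25.
d(A,B) + d(B,C) - d(A,C) = 36 + 1 - 25 = 37 - 25 = 12. This is ≥ 0, so the triangle inequality holds for these points.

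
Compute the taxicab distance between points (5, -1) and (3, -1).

Σ|x_i - y_i| = |5 - 3| + |-1 - (-1)| = 2 + 0 = 2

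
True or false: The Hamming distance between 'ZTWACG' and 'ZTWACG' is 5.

Differing positions: none. Hamming distance = 0, so the claim that d_H = 5 is false.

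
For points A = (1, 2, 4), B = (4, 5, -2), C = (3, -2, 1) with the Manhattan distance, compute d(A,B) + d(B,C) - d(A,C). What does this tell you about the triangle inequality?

d(A,B) = 3 + 3 + 6 = 12, d(B,C) = 1 + 7 + 3 = 11, d(A,C) = 2 + 4 + 3 = 9.
d(A,B) + d(B,C) - d(A,C) = 12 + 11 - 9 = 23 - 9 = 14. This is ≥ 0, so the triangle inequality holds for these points.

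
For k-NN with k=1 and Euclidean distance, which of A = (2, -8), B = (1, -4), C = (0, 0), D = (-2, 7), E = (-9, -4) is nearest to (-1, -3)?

Distances: d(A) ≈ 5.831, d(B) ≈ 2.2361, d(C) ≈ 3.1623, d(D) ≈ 10.0499, d(E) ≈ 8.0623. Nearest: B = (1, -4) with distance 2.2361.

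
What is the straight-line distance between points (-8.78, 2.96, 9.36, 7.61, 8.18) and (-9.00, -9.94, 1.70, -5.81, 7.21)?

√(Σ(x_i - y_i)²) = √((-8.78 - (-9))² + (2.96 - (-9.94))² + (9.36 - 1.7)² + (7.61 - (-5.81))² + (8.18 - 7.21)²)
= √(0.22² + 12.9² + 7.66² + 13.42² + 0.97²) = √(0.0484 + 166.41 + 58.6756 + 180.0964 + 0.9409) = √406.1713 ≈ 20.1537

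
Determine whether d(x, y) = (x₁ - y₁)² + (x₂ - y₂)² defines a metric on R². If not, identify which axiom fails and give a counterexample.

No. The squared Euclidean distance fails the triangle inequality. Counterexample: x = (0, 0), y = (4, 1), z = (8, 2). d(x,z) = 8² + 2² = 68, but d(x,y) + d(y,z) = (4² + 1²) + (4² + 1²) = 17 + 17 = 34. Since 68 > 34, the triangle inequality is violated. (Note: √d, the ordinary Euclidean distance, IS a metric.)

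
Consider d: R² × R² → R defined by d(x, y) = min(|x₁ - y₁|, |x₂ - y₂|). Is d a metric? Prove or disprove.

No. d fails identity of indiscernibles: take x = (-4, 0) and y = (-4, 9). Then d(x,y) = min(|-4 - (-4)|, |0 - 9|) = min(0, 9) = 0, yet x ≠ y.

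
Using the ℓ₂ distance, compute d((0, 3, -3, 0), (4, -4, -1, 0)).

(Σ|x_i - y_i|^2)^(1/2) = (|0 - 4|^2 + |3 - (-4)|^2 + |-3 - (-1)|^2 + |0 - 0|^2)^(1/2)
= (4^2 + 7^2 + 2^2 + 0^2)^(1/2) = (16 + 49 + 4 + 0)^(1/2) = (69)^(1/2) ≈ 8.3066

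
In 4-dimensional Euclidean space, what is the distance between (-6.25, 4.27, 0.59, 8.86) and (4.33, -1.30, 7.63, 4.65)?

√(Σ(x_i - y_i)²) = √((-6.25 - 4.33)² + (4.27 - (-1.3))² + (0.59 - 7.63)² + (8.86 - 4.65)²)
= √((-10.58)² + 5.57² + (-7.04)² + 4.21²) = √(111.9364 + 31.0249 + 49.5616 + 17.7241) = √210.247 ≈ 14.4999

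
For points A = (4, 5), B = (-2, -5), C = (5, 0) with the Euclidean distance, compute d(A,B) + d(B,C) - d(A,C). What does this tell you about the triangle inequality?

d(A,B) = √(6² + 10²) = √136 ≈ 11.6619, d(B,C) = √(7² + 5²) = √74 ≈ 8.6023, d(A,C) = √(1² + 5²) = √26 ≈ 5.099.
d(A,B) + d(B,C) - d(A,C) = 11.6619 + 8.6023 - 5.099 = 20.2642 - 5.099 = 15.1652 (to 4 decimal places). This is ≥ 0, so the triangle inequality holds for these points.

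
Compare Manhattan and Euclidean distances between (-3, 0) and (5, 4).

L1 = |-3 - 5| + |0 - 4| = 8 + 4 = 12
L2 = √(8² + 4²) = √80 ≈ 8.9443
L1 ≥ L2 always (equality iff movement is along one axis); L1 > L2 here.
Ratio L1/L2 = 12/√80 ≈ 1.3416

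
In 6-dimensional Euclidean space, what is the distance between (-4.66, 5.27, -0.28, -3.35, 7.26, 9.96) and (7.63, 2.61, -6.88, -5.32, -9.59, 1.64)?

√(Σ(x_i - y_i)²) = √((-4.66 - 7.63)² + (5.27 - 2.61)² + (-0.28 - (-6.88))² + (-3.35 - (-5.32))² + (7.26 - (-9.59))² + (9.96 - 1.64)²)
= √((-12.29)² + 2.66² + 6.6² + 1.97² + 16.85² + 8.32²) = √(151.0441 + 7.0756 + 43.56 + 3.8809 + 283.9225 + 69.2224) = √558.7055 ≈ 23.637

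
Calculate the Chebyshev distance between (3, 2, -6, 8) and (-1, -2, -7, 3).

max(|x_i - y_i|) = max(|3 - (-1)|, |2 - (-2)|, |-6 - (-7)|, |8 - 3|) = max(4, 4, 1, 5) = 5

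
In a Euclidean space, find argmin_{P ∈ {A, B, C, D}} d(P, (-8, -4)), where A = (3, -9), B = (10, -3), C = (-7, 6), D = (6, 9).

Distances: d(A) ≈ 12.083, d(B) ≈ 18.0278, d(C) ≈ 10.0499, d(D) ≈ 19.105. Nearest: C = (-7, 6) with distance 10.0499.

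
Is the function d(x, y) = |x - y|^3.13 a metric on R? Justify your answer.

No. d(x,y) = |x-y|^3.13 fails the triangle inequality since p = 3.13 > 1. Counterexample: x = -1, y = 11, z = 17. d(x,z) = |-1 - 17|^3.13 = 18^3.13 ≈ 8491.8623, but d(x,y) + d(y,z) = 12^3.13 + 6^3.13 ≈ 2386.9169 + 272.655 = 2659.5719. Since 8491.8623 > 2659.5719, the triangle inequality is violated.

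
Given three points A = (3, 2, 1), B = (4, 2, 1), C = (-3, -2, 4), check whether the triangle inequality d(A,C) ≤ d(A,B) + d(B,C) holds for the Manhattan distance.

d(A,B) = 1 + 0 + 0 = 1, d(B,C) = 7 + 4 + 3 = 14, d(A,C) = 6 + 4 + 3 = 13.
d(A,C) = 13 ≤ 1 + 14 = 15. Triangle inequality is satisfied.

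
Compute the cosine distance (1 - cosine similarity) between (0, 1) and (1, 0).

With u = (0, 1), v = (1, 0):
u·v = 0·1 + 1·0 = 0 + 0 = 0.
|u| = √(0² + 1²) = √1, |v| = √(1² + 0²) = √1, so |u||v| = √(1·1) = √1 = 1.
cos θ = (u·v)/(|u||v|) = 0/1 = 0
Cosine distance = 1 - cos θ = 1 - 0 = 1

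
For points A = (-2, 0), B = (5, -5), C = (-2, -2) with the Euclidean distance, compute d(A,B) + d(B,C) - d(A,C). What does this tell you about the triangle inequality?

d(A,B) = √(7² + 5²) = √74 ≈ 8.6023, d(B,C) = √(7² + 3²) = √58 ≈ 7.6158, d(A,C) = √(0² + 2²) = √4 = 2.
d(A,B) + d(B,C) - d(A,C) = 8.6023 + 7.6158 - 2 = 16.2181 - 2 = 14.2181 (to 4 decimal places). This is ≥ 0, so the triangle inequality holds for these points.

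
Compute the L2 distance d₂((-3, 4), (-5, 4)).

√(Σ(x_i - y_i)²) = √((-3 - (-5))² + (4 - 4)²)
= √(2² + 0²) = √(4 + 0) = √4 = 2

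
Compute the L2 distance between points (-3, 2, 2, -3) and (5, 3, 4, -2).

(Σ|x_i - y_i|^2)^(1/2) = (|-3 - 5|^2 + |2 - 3|^2 + |2 - 4|^2 + |-3 - (-2)|^2)^(1/2)
= (8^2 + 1^2 + 2^2 + 1^2)^(1/2) = (64 + 1 + 4 + 1)^(1/2) = (70)^(1/2) ≈ 8.3666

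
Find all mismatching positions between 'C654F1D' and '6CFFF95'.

Differing positions: 1, 2, 3, 4, 6, 7. Hamming distance = 6.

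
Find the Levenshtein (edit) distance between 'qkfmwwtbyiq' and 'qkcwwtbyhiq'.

Let D[i][j] be the edit distance between the first i characters of 'qkfmwwtbyiq' and the first j characters of 'qkcwwtbyhiq', with D[i][0] = i, D[0][j] = j, and D[i][j] = D[i-1][j-1] if the characters match, else 1 + min(D[i-1][j], D[i][j-1], D[i-1][j-1]). Filling the table (rows: prefixes of 'qkfmwwtbyiq', columns: prefixes of 'qkcwwtbyhiq'):
     ε  q  k  c  w  w  t  b  y  h  i  q
  ε  0  1  2  3  4  5  6  7  8  9 10 11
  q  1  0  1  2  3  4  5  6  7  8  9 10
  k  2  1  0  1  2  3  4  5  6  7  8  9
  f  3  2  1  1  2  3  4  5  6  7  8  9
  m  4  3  2  2  2  3  4  5  6  7  8  9
  w  5  4  3  3  2  2  3  4  5  6  7  8
  w  6  5  4  4  3  2  3  4  5  6  7  8
  t  7  6  5  5  4  3  2  3  4  5  6  7
  b  8  7  6  6  5  4  3  2  3  4  5  6
  y  9  8  7  7  6  5  4  3  2  3  4  5
  i 10  9  8  8  7  6  5  4  3  3  3  4
  q 11 10  9  9  8  7  6  5  4  4  4  3
The bottom-right entry gives D[11][11] = 3, so no sequence of fewer than 3 edits works. Backtracking through the table gives one optimal edit sequence (3 edits):
  qkfmwwtbyiq → qkmwwtbyiq (del f @3)
  qkmwwtbyiq → qkcwwtbyiq (sub m→c @3)
  qkcwwtbyiq → qkcwwtbyhiq (ins h @9)
Edit distance = 3.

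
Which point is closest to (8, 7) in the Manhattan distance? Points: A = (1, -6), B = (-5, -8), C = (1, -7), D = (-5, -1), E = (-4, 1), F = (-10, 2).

Distances: d(A) = 20, d(B) = 28, d(C) = 21, d(D) = 21, d(E) = 18, d(F) = 23. Nearest: E = (-4, 1) with distance 18.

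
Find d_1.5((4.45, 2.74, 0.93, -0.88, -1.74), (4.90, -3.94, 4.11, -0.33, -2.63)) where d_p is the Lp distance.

(Σ|x_i - y_i|^1.5)^(1/1.5) = (|4.45 - 4.9|^1.5 + |2.74 - (-3.94)|^1.5 + |0.93 - 4.11|^1.5 + |-0.88 - (-0.33)|^1.5 + |-1.74 - (-2.63)|^1.5)^(1/1.5)
= (0.45^1.5 + 6.68^1.5 + 3.18^1.5 + 0.55^1.5 + 0.89^1.5)^(1/1.5) ≈ (0.3019 + 17.2649 + 5.6708 + 0.4079 + 0.8396)^(1/1.5) = (24.4851)^(1/1.5) ≈ 8.4321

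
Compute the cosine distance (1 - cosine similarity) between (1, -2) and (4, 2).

With u = (1, -2), v = (4, 2):
u·v = 1·4 + (-2)·2 = 4 + (-4) = 0.
|u| = √(1² + (-2)²) = √5, |v| = √(4² + 2²) = √20, so |u||v| = √(5·20) = √100 = 10.
cos θ = (u·v)/(|u||v|) = 0/10 = 0
Cosine distance = 1 - cos θ = 1 - 0 = 1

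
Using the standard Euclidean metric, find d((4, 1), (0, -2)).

√(Σ(x_i - y_i)²) = √((4 - 0)² + (1 - (-2))²)
= √(4² + 3²) = √(16 + 9) = √25 = 5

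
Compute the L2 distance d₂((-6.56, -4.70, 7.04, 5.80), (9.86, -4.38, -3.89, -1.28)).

√(Σ(x_i - y_i)²) = √((-6.56 - 9.86)² + (-4.7 - (-4.38))² + (7.04 - (-3.89))² + (5.8 - (-1.28))²)
= √((-16.42)² + (-0.32)² + 10.93² + 7.08²) = √(269.6164 + 0.1024 + 119.4649 + 50.1264) = √439.3101 ≈ 20.9597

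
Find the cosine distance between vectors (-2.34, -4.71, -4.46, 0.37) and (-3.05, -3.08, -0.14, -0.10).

With u = (-2.34, -4.71, -4.46, 0.37), v = (-3.05, -3.08, -0.14, -0.10):
u·v = (-2.34)·(-3.05) + (-4.71)·(-3.08) + (-4.46)·(-0.14) + 0.37·(-0.1) = 7.137 + 14.5068 + 0.6244 + (-0.037) = 22.2312.
|u| = √((-2.34)² + (-4.71)² + (-4.46)² + 0.37²) = √(5.4756 + 22.1841 + 19.8916 + 0.1369) = √47.6882, |v| = √((-3.05)² + (-3.08)² + (-0.14)² + (-0.1)²) = √(9.3025 + 9.4864 + 0.0196 + 0.01) = √18.8185.
cos θ = (u·v)/(|u||v|) = 22.2312/(√47.6882·√18.8185) ≈ 0.7421
Cosine distance = 1 - cos θ ≈ 1 - 0.7421 = 0.2579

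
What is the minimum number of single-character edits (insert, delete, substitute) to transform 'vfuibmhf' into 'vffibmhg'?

Let D[i][j] be the edit distance between the first i characters of 'vfuibmhf' and the first j characters of 'vffibmhg', with D[i][0] = i, D[0][j] = j, and D[i][j] = D[i-1][j-1] if the characters match, else 1 + min(D[i-1][j], D[i][j-1], D[i-1][j-1]). Filling the table (rows: prefixes of 'vfuibmhf', columns: prefixes of 'vffibmhg'):
     ε  v  f  f  i  b  m  h  g
  ε  0  1  2  3  4  5  6  7  8
  v  1  0  1  2  3  4  5  6  7
  f  2  1  0  1  2  3  4  5  6
  u  3  2  1  1  2  3  4  5  6
  i  4  3  2  2  1  2  3  4  5
  b  5  4  3  3  2  1  2  3  4
  m  6  5  4  4  3  2  1  2  3
  h  7  6  5  5  4  3  2  1  2
  f  8  7  6  5  5  4  3  2  2
The bottom-right entry gives D[8][8] = 2, so no sequence of fewer than 2 edits works. Backtracking through the table gives one optimal edit sequence (2 edits):
  vfuibmhf → vffibmhf (sub u→f @3)
  vffibmhf → vffibmhg (sub f→g @8)
Edit distance = 2.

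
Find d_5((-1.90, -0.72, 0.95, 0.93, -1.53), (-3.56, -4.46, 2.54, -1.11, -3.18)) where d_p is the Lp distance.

(Σ|x_i - y_i|^5)^(1/5) = (|-1.9 - (-3.56)|^5 + |-0.72 - (-4.46)|^5 + |0.95 - 2.54|^5 + |0.93 - (-1.11)|^5 + |-1.53 - (-3.18)|^5)^(1/5)
= (1.66^5 + 3.74^5 + 1.59^5 + 2.04^5 + 1.65^5)^(1/5) ≈ (12.6049 + 731.742 + 10.1622 + 35.3306 + 12.2298)^(1/5) = (802.0695)^(1/5) ≈ 3.8093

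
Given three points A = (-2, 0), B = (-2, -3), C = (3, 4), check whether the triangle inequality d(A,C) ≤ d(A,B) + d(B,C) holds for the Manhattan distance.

d(A,B) = 0 + 3 = 3, d(B,C) = 5 + 7 = 12, d(A,C) = 5 + 4 = 9.
d(A,C) = 9 ≤ 3 + 12 = 15. Triangle inequality is satisfied.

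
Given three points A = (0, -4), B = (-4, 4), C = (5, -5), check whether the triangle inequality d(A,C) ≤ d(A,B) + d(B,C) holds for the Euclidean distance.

d(A,B) = √(4² + 8²) = √80 ≈ 8.9443, d(B,C) = √(9² + 9²) = √162 ≈ 12.7279, d(A,C) = √(5² + 1²) = √26 ≈ 5.099.
d(A,C) ≈ 5.099 ≤ 8.9443 + 12.7279 = 21.6722. Triangle inequality is satisfied.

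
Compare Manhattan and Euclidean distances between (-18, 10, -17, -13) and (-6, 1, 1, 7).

L1 = |-18 - (-6)| + |10 - 1| + |-17 - 1| + |-13 - 7| = 12 + 9 + 18 + 20 = 59
L2 = √(12² + 9² + 18² + 20²) = √949 ≈ 30.8058
L1 ≥ L2 always (equality iff movement is along one axis); L1 > L2 here.
Ratio L1/L2 = 59/√949 ≈ 1.9152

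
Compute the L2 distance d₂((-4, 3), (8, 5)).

√(Σ(x_i - y_i)²) = √((-4 - 8)² + (3 - 5)²)
= √((-12)² + (-2)²) = √(144 + 4) = √148 ≈ 12.1655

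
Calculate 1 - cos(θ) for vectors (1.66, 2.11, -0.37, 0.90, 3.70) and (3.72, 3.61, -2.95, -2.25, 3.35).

With u = (1.66, 2.11, -0.37, 0.90, 3.70), v = (3.72, 3.61, -2.95, -2.25, 3.35):
u·v = 1.66·3.72 + 2.11·3.61 + (-0.37)·(-2.95) + 0.9·(-2.25) + 3.7·3.35 = 6.1752 + 7.6171 + 1.0915 + (-2.025) + 12.395 = 25.2538.
|u| = √(1.66² + 2.11² + (-0.37)² + 0.9² + 3.7²) = √(2.7556 + 4.4521 + 0.1369 + 0.81 + 13.69) = √21.8446, |v| = √(3.72² + 3.61² + (-2.95)² + (-2.25)² + 3.35²) = √(13.8384 + 13.0321 + 8.7025 + 5.0625 + 11.2225) = √51.858.
cos θ = (u·v)/(|u||v|) = 25.2538/(√21.8446·√51.858) ≈ 0.7503
Cosine distance = 1 - cos θ ≈ 1 - 0.7503 = 0.2497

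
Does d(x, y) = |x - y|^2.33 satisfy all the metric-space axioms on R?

No. d(x,y) = |x-y|^2.33 fails the triangle inequality since p = 2.33 > 1. Counterexample: x = 2, y = 14, z = 15. d(x,z) = |2 - 15|^2.33 = 13^2.33 ≈ 393.9926, but d(x,y) + d(y,z) = 12^2.33 + 1^2.33 ≈ 326.9583 + 1 = 327.9583. Since 393.9926 > 327.9583, the triangle inequality is violated.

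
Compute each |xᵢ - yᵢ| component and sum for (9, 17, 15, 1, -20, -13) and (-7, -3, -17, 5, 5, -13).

Σ|x_i - y_i| = |9 - (-7)| + |17 - (-3)| + |15 - (-17)| + |1 - 5| + |-20 - 5| + |-13 - (-13)| = 16 + 20 + 32 + 4 + 25 + 0 = 97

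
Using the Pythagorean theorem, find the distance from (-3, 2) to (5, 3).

√(Σ(x_i - y_i)²) = √((-3 - 5)² + (2 - 3)²)
= √((-8)² + (-1)²) = √(64 + 1) = √65 ≈ 8.0623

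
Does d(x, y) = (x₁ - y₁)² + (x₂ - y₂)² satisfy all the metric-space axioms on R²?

No. The squared Euclidean distance fails the triangle inequality. Counterexample: x = (0, 0), y = (5, 3), z = (10, 6). d(x,z) = 10² + 6² = 136, but d(x,y) + d(y,z) = (5² + 3²) + (5² + 3²) = 34 + 34 = 68. Since 136 > 68, the triangle inequality is violated. (Note: √d, the ordinary Euclidean distance, IS a metric.)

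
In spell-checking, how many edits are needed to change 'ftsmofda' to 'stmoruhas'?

Let D[i][j] be the edit distance between the first i characters of 'ftsmofda' and the first j characters of 'stmoruhas', with D[i][0] = i, D[0][j] = j, and D[i][j] = D[i-1][j-1] if the characters match, else 1 + min(D[i-1][j], D[i][j-1], D[i-1][j-1]). Filling the table (rows: prefixes of 'ftsmofda', columns: prefixes of 'stmoruhas'):
     ε  s  t  m  o  r  u  h  a  s
  ε  0  1  2  3  4  5  6  7  8  9
  f  1  1  2  3  4  5  6  7  8  9
  t  2  2  1  2  3  4  5  6  7  8
  s  3  2  2  2  3  4  5  6  7  7
  m  4  3  3  2  3  4  5  6  7  8
  o  5  4  4  3  2  3  4  5  6  7
  f  6  5  5  4  3  3  4  5  6  7
  d  7  6  6  5  4  4  4  5  6  7
  a  8  7  7  6  5  5  5  5  5  6
The bottom-right entry gives D[8][9] = 6, so no sequence of fewer than 6 edits works. Backtracking through the table gives one optimal edit sequence (6 edits):
  ftsmofda → stsmofda (sub f→s @1)
  stsmofda → stmofda (del s @3)
  stmofda → stmorfda (ins r @5)
  stmorfda → stmoruda (sub f→u @6)
  stmoruda → stmoruha (sub d→h @7)
  stmoruha → stmoruhas (ins s @9)
Edit distance = 6.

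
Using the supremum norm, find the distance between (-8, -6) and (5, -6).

max(|x_i - y_i|) = max(|-8 - 5|, |-6 - (-6)|) = max(13, 0) = 13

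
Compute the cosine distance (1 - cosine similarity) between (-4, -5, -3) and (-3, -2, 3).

With u = (-4, -5, -3), v = (-3, -2, 3):
u·v = (-4)·(-3) + (-5)·(-2) + (-3)·3 = 12 + 10 + (-9) = 13.
|u| = √((-4)² + (-5)² + (-3)²) = √50, |v| = √((-3)² + (-2)² + 3²) = √22, so |u||v| = √(50·22) = √1100.
cos θ = (u·v)/(|u||v|) = 13/√1100 ≈ 0.392
Cosine distance = 1 - cos θ ≈ 1 - 0.392 = 0.608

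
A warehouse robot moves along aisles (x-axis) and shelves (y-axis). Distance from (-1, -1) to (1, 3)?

Σ|x_i - y_i| = |-1 - 1| + |-1 - 3| = 2 + 4 = 6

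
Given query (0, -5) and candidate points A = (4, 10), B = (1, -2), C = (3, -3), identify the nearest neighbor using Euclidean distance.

Distances: d(A) ≈ 15.5242, d(B) ≈ 3.1623, d(C) ≈ 3.6056. Nearest: B = (1, -2) with distance 3.1623.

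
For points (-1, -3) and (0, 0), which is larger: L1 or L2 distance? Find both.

L1 = |-1 - 0| + |-3 - 0| = 1 + 3 = 4
L2 = √(1² + 3²) = √10 ≈ 3.1623
L1 ≥ L2 always (equality iff movement is along one axis); L1 > L2 here.
Ratio L1/L2 = 4/√10 ≈ 1.2649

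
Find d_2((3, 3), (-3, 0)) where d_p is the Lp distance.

(Σ|x_i - y_i|^2)^(1/2) = (|3 - (-3)|^2 + |3 - 0|^2)^(1/2)
= (6^2 + 3^2)^(1/2) = (36 + 9)^(1/2) = (45)^(1/2) ≈ 6.7082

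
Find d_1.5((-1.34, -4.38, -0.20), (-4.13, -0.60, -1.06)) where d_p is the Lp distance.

(Σ|x_i - y_i|^1.5)^(1/1.5) = (|-1.34 - (-4.13)|^1.5 + |-4.38 - (-0.6)|^1.5 + |-0.2 - (-1.06)|^1.5)^(1/1.5)
= (2.79^1.5 + 3.78^1.5 + 0.86^1.5)^(1/1.5) ≈ (4.6602 + 7.3492 + 0.7975)^(1/1.5) = (12.8069)^(1/1.5) ≈ 5.4739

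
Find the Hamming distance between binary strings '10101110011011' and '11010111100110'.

Differing positions: 2, 3, 4, 5, 8, 9, 10, 11, 12, 14. Hamming distance = 10.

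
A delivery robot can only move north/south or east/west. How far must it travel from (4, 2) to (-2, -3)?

Σ|x_i - y_i| = |4 - (-2)| + |2 - (-3)| = 6 + 5 = 11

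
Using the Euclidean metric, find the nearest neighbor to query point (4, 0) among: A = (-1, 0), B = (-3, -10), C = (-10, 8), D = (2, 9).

Distances: d(A) = 5, d(B) ≈ 12.2066, d(C) ≈ 16.1245, d(D) ≈ 9.2195. Nearest: A = (-1, 0) with distance 5.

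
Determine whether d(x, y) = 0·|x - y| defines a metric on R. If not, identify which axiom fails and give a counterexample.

No. With c = 0, d(x,y) = 0 for all x, y. This fails identity of indiscernibles: d(2, 6) = 0 but 2 ≠ 6.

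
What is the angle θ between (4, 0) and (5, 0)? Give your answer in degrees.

With u = (4, 0), v = (5, 0):
u·v = 4·5 + 0·0 = 20 + 0 = 20.
|u| = √(4² + 0²) = √16, |v| = √(5² + 0²) = √25, so |u||v| = √(16·25) = √400 = 20.
cos θ = (u·v)/(|u||v|) = 20/20 = 1 (the vectors are parallel, pointing the same way)
θ = arccos(1) = 0°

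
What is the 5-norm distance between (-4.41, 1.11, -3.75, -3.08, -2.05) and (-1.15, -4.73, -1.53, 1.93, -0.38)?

(Σ|x_i - y_i|^5)^(1/5) = (|-4.41 - (-1.15)|^5 + |1.11 - (-4.73)|^5 + |-3.75 - (-1.53)|^5 + |-3.08 - 1.93|^5 + |-2.05 - (-0.38)|^5)^(1/5)
= (3.26^5 + 5.84^5 + 2.22^5 + 5.01^5 + 1.67^5)^(1/5) ≈ (368.2036 + 6793.041 + 53.9219 + 3156.3753 + 12.9892)^(1/5) = (10384.531)^(1/5) ≈ 6.3574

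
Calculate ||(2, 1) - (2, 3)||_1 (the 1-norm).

Σ|x_i - y_i| = |2 - 2| + |1 - 3| = 0 + 2 = 2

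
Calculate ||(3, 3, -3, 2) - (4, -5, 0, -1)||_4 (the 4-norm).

(Σ|x_i - y_i|^4)^(1/4) = (|3 - 4|^4 + |3 - (-5)|^4 + |-3 - 0|^4 + |2 - (-1)|^4)^(1/4)
= (1^4 + 8^4 + 3^4 + 3^4)^(1/4) = (1 + 4096 + 81 + 81)^(1/4) = (4259)^(1/4) ≈ 8.0784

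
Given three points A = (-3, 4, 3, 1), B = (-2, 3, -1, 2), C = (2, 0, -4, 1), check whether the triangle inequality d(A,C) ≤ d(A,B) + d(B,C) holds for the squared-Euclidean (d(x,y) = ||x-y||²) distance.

d(A,B) = 1² + 1² + 4² + 1² = 19, d(B,C) = 4² + 3² + 3² + 1² = 35, d(A,C) = 5² + 4² + 7² + 0² = 90.
d(A,C) = 90 > 19 + 35 = 54. Triangle inequality is VIOLATED. (Squared-Euclidean is not a metric — this is a counterexample.)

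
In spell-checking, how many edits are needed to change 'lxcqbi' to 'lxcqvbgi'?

Let D[i][j] be the edit distance between the first i characters of 'lxcqbi' and the first j characters of 'lxcqvbgi', with D[i][0] = i, D[0][j] = j, and D[i][j] = D[i-1][j-1] if the characters match, else 1 + min(D[i-1][j], D[i][j-1], D[i-1][j-1]). Filling the table (rows: prefixes of 'lxcqbi', columns: prefixes of 'lxcqvbgi'):
     ε  l  x  c  q  v  b  g  i
  ε  0  1  2  3  4  5  6  7  8
  l  1  0  1  2  3  4  5  6  7
  x  2  1  0  1  2  3  4  5  6
  c  3  2  1  0  1  2  3  4  5
  q  4  3  2  1  0  1  2  3  4
  b  5  4  3  2  1  1  1  2  3
  i  6  5  4  3  2  2  2  2  2
The bottom-right entry gives D[6][8] = 2, so no sequence of fewer than 2 edits works. Backtracking through the table gives one optimal edit sequence (2 edits):
  lxcqbi → lxcqvbi (ins v @5)
  lxcqvbi → lxcqvbgi (ins g @7)
Edit distance = 2.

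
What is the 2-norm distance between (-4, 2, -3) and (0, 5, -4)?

(Σ|x_i - y_i|^2)^(1/2) = (|-4 - 0|^2 + |2 - 5|^2 + |-3 - (-4)|^2)^(1/2)
= (4^2 + 3^2 + 1^2)^(1/2) = (16 + 9 + 1)^(1/2) = (26)^(1/2) ≈ 5.099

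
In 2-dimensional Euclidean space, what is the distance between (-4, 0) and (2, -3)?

√(Σ(x_i - y_i)²) = √((-4 - 2)² + (0 - (-3))²)
= √((-6)² + 3²) = √(36 + 9) = √45 ≈ 6.7082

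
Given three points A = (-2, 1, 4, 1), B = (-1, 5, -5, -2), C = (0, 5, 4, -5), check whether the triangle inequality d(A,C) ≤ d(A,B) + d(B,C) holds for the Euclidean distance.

d(A,B) = √(1² + 4² + 9² + 3²) = √107 ≈ 10.3441, d(B,C) = √(1² + 0² + 9² + 3²) = √91 ≈ 9.5394, d(A,C) = √(2² + 4² + 0² + 6²) = √56 ≈ 7.4833.
d(A,C) ≈ 7.4833 ≤ 10.3441 + 9.5394 = 19.8835. Triangle inequality is satisfied.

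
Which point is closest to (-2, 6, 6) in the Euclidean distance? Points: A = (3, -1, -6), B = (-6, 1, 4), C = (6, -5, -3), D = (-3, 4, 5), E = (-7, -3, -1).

Distances: d(A) ≈ 14.7648, d(B) ≈ 6.7082, d(C) ≈ 16.3095, d(D) ≈ 2.4495, d(E) ≈ 12.4499. Nearest: D = (-3, 4, 5) with distance 2.4495.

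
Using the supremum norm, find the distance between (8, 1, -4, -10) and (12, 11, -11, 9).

max(|x_i - y_i|) = max(|8 - 12|, |1 - 11|, |-4 - (-11)|, |-10 - 9|) = max(4, 10, 7, 19) = 19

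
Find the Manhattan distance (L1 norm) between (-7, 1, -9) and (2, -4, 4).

Σ|x_i - y_i| = |-7 - 2| + |1 - (-4)| + |-9 - 4| = 9 + 5 + 13 = 27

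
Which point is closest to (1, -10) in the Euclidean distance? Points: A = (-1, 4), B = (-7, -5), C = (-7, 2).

Distances: d(A) ≈ 14.1421, d(B) ≈ 9.434, d(C) ≈ 14.4222. Nearest: B = (-7, -5) with distance 9.434.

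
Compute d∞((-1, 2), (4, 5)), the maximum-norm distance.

max(|x_i - y_i|) = max(|-1 - 4|, |2 - 5|) = max(5, 3) = 5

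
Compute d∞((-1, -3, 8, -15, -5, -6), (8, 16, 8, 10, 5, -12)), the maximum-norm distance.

max(|x_i - y_i|) = max(|-1 - 8|, |-3 - 16|, |8 - 8|, |-15 - 10|, |-5 - 5|, |-6 - (-12)|) = max(9, 19, 0, 25, 10, 6) = 25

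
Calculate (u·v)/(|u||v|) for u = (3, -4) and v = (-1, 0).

With u = (3, -4), v = (-1, 0):
u·v = 3·(-1) + (-4)·0 = (-3) + 0 = -3.
|u| = √(3² + (-4)²) = √25, |v| = √((-1)² + 0²) = √1, so |u||v| = √(25·1) = √25 = 5.
cos θ = (u·v)/(|u||v|) = -3/5 = -0.6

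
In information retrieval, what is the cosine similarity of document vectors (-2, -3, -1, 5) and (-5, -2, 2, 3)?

With u = (-2, -3, -1, 5), v = (-5, -2, 2, 3):
u·v = (-2)·(-5) + (-3)·(-2) + (-1)·2 + 5·3 = 10 + 6 + (-2) + 15 = 29.
|u| = √((-2)² + (-3)² + (-1)² + 5²) = √39, |v| = √((-5)² + (-2)² + 2² + 3²) = √42, so |u||v| = √(39·42) = √1638.
cos θ = (u·v)/(|u||v|) = 29/√1638 ≈ 0.7165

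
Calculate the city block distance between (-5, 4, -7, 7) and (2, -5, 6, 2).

Σ|x_i - y_i| = |-5 - 2| + |4 - (-5)| + |-7 - 6| + |7 - 2| = 7 + 9 + 13 + 5 = 34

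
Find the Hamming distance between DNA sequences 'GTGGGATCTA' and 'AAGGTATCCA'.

Differing positions: 1, 2, 5, 9. Hamming distance = 4.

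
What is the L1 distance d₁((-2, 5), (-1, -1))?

Σ|x_i - y_i| = |-2 - (-1)| + |5 - (-1)| = 1 + 6 = 7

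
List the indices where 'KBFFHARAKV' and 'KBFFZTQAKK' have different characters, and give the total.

Differing positions: 5, 6, 7, 10. Hamming distance = 4.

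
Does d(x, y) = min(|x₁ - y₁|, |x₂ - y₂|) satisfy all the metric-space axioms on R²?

No. d fails identity of indiscernibles: take x = (-3, 0) and y = (-3, 2). Then d(x,y) = min(|-3 - (-3)|, |0 - 2|) = min(0, 2) = 0, yet x ≠ y.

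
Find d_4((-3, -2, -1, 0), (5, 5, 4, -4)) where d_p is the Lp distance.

(Σ|x_i - y_i|^4)^(1/4) = (|-3 - 5|^4 + |-2 - 5|^4 + |-1 - 4|^4 + |0 - (-4)|^4)^(1/4)
= (8^4 + 7^4 + 5^4 + 4^4)^(1/4) = (4096 + 2401 + 625 + 256)^(1/4) = (7378)^(1/4) ≈ 9.268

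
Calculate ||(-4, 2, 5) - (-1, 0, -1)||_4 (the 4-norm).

(Σ|x_i - y_i|^4)^(1/4) = (|-4 - (-1)|^4 + |2 - 0|^4 + |5 - (-1)|^4)^(1/4)
= (3^4 + 2^4 + 6^4)^(1/4) = (81 + 16 + 1296)^(1/4) = (1393)^(1/4) ≈ 6.1092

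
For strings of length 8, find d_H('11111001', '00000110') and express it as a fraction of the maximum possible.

Differing positions: 1, 2, 3, 4, 5, 6, 7, 8. Hamming distance = 8. The maximum possible Hamming distance for length-8 strings is 8, so d_H/8 = 8/8 = 1.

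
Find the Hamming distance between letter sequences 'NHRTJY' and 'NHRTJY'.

Differing positions: none. Hamming distance = 0.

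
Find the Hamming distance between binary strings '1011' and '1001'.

Differing positions: 3. Hamming distance = 1.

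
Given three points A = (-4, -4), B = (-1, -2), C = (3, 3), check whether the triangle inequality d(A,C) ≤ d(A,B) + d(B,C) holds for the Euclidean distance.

d(A,B) = √(3² + 2²) = √13 ≈ 3.6056, d(B,C) = √(4² + 5²) = √41 ≈ 6.4031, d(A,C) = √(7² + 7²) = √98 ≈ 9.8995.
d(A,C) ≈ 9.8995 ≤ 3.6056 + 6.4031 = 10.0087. Triangle inequality is satisfied.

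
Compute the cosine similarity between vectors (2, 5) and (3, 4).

With u = (2, 5), v = (3, 4):
u·v = 2·3 + 5·4 = 6 + 20 = 26.
|u| = √(2² + 5²) = √29, |v| = √(3² + 4²) = √25, so |u||v| = √(29·25) = √725.
cos θ = (u·v)/(|u||v|) = 26/√725 ≈ 0.9656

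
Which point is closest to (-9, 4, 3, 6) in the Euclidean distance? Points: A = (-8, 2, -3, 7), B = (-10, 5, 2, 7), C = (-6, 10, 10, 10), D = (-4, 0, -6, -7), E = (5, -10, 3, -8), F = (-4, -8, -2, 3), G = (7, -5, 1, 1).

Distances: d(A) ≈ 6.4807, d(B) = 2, d(C) ≈ 10.4881, d(D) ≈ 17.0587, d(E) ≈ 24.2487, d(F) ≈ 14.2478, d(G) ≈ 19.1311. Nearest: B = (-10, 5, 2, 7) with distance 2.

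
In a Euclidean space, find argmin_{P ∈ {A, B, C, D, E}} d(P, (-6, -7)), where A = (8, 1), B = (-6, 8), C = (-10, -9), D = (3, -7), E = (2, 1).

Distances: d(A) ≈ 16.1245, d(B) = 15, d(C) ≈ 4.4721, d(D) = 9, d(E) ≈ 11.3137. Nearest: C = (-10, -9) with distance 4.4721.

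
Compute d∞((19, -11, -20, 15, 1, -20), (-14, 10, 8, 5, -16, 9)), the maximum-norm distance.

max(|x_i - y_i|) = max(|19 - (-14)|, |-11 - 10|, |-20 - 8|, |15 - 5|, |1 - (-16)|, |-20 - 9|) = max(33, 21, 28, 10, 17, 29) = 33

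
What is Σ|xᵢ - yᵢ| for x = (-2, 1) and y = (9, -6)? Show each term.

Σ|x_i - y_i| = |-2 - 9| + |1 - (-6)| = 11 + 7 = 18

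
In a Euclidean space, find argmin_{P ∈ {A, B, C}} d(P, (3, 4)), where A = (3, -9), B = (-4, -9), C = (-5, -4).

Distances: d(A) = 13, d(B) ≈ 14.7648, d(C) ≈ 11.3137. Nearest: C = (-5, -4) with distance 11.3137.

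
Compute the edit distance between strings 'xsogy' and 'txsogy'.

Let D[i][j] be the edit distance between the first i characters of 'xsogy' and the first j characters of 'txsogy', with D[i][0] = i, D[0][j] = j, and D[i][j] = D[i-1][j-1] if the characters match, else 1 + min(D[i-1][j], D[i][j-1], D[i-1][j-1]). Filling the table (rows: prefixes of 'xsogy', columns: prefixes of 'txsogy'):
     ε  t  x  s  o  g  y
  ε  0  1  2  3  4  5  6
  x  1  1  1  2  3  4  5
  s  2  2  2  1  2  3  4
  o  3  3  3  2  1  2  3
  g  4  4  4  3  2  1  2
  y  5  5  5  4  3  2  1
The bottom-right entry gives D[5][6] = 1, so no sequence of fewer than 1 edit works. Backtracking through the table gives one optimal edit sequence (1 edit):
  xsogy → txsogy (ins t @1)
Edit distance = 1.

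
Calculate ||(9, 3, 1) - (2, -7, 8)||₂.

√(Σ(x_i - y_i)²) = √((9 - 2)² + (3 - (-7))² + (1 - 8)²)
= √(7² + 10² + (-7)²) = √(49 + 100 + 49) = √198 ≈ 14.0712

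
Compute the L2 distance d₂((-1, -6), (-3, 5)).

√(Σ(x_i - y_i)²) = √((-1 - (-3))² + (-6 - 5)²)
= √(2² + (-11)²) = √(4 + 121) = √125 ≈ 11.1803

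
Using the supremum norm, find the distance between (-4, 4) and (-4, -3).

max(|x_i - y_i|) = max(|-4 - (-4)|, |4 - (-3)|) = max(0, 7) = 7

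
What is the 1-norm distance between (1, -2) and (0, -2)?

Σ|x_i - y_i| = |1 - 0| + |-2 - (-2)| = 1 + 0 = 1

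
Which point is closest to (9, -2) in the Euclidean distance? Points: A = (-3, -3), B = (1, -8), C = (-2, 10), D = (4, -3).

Distances: d(A) ≈ 12.0416, d(B) = 10, d(C) ≈ 16.2788, d(D) ≈ 5.099. Nearest: D = (4, -3) with distance 5.099.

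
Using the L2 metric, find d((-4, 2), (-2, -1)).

√(Σ(x_i - y_i)²) = √((-4 - (-2))² + (2 - (-1))²)
= √((-2)² + 3²) = √(4 + 9) = √13 ≈ 3.6056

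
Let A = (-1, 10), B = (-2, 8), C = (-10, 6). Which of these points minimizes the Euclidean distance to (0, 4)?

Distances: d(A) ≈ 6.0828, d(B) ≈ 4.4721, d(C) ≈ 10.198. Nearest: B = (-2, 8) with distance 4.4721.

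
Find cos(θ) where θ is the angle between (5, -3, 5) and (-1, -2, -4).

With u = (5, -3, 5), v = (-1, -2, -4):
u·v = 5·(-1) + (-3)·(-2) + 5·(-4) = (-5) + 6 + (-20) = -19.
|u| = √(5² + (-3)² + 5²) = √59, |v| = √((-1)² + (-2)² + (-4)²) = √21, so |u||v| = √(59·21) = √1239.
cos θ = (u·v)/(|u||v|) = -19/√1239 ≈ -0.5398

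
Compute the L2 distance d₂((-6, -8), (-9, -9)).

√(Σ(x_i - y_i)²) = √((-6 - (-9))² + (-8 - (-9))²)
= √(3² + 1²) = √(9 + 1) = √10 ≈ 3.1623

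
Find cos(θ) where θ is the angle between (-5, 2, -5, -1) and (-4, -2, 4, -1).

With u = (-5, 2, -5, -1), v = (-4, -2, 4, -1):
u·v = (-5)·(-4) + 2·(-2) + (-5)·4 + (-1)·(-1) = 20 + (-4) + (-20) + 1 = -3.
|u| = √((-5)² + 2² + (-5)² + (-1)²) = √55, |v| = √((-4)² + (-2)² + 4² + (-1)²) = √37, so |u||v| = √(55·37) = √2035.
cos θ = (u·v)/(|u||v|) = -3/√2035 ≈ -0.0665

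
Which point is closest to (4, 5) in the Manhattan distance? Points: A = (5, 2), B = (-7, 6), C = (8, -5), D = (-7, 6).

Distances: d(A) = 4, d(B) = 12, d(C) = 14, d(D) = 12. Nearest: A = (5, 2) with distance 4.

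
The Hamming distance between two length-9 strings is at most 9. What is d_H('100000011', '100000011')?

Differing positions: none. Hamming distance = 0. The maximum possible Hamming distance for length-9 strings is 9, so d_H/9 = 0/9 = 0.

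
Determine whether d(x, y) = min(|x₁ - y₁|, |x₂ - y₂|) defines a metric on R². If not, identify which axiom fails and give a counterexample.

No. d fails identity of indiscernibles: take x = (-3, 0) and y = (-3, 9). Then d(x,y) = min(|-3 - (-3)|, |0 - 9|) = min(0, 9) = 0, yet x ≠ y.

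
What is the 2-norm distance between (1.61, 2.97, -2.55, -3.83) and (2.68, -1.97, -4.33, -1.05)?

(Σ|x_i - y_i|^2)^(1/2) = (|1.61 - 2.68|^2 + |2.97 - (-1.97)|^2 + |-2.55 - (-4.33)|^2 + |-3.83 - (-1.05)|^2)^(1/2)
= (1.07^2 + 4.94^2 + 1.78^2 + 2.78^2)^(1/2) = (1.1449 + 24.4036 + 3.1684 + 7.7284)^(1/2) = (36.4453)^(1/2) ≈ 6.037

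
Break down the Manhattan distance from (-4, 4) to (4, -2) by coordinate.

Σ|x_i - y_i| = |-4 - 4| + |4 - (-2)| = 8 + 6 = 14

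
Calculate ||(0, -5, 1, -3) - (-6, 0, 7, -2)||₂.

√(Σ(x_i - y_i)²) = √((0 - (-6))² + (-5 - 0)² + (1 - 7)² + (-3 - (-2))²)
= √(6² + (-5)² + (-6)² + (-1)²) = √(36 + 25 + 36 + 1) = √98 ≈ 9.8995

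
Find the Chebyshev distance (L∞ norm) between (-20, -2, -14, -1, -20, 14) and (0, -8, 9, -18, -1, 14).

max(|x_i - y_i|) = max(|-20 - 0|, |-2 - (-8)|, |-14 - 9|, |-1 - (-18)|, |-20 - (-1)|, |14 - 14|) = max(20, 6, 23, 17, 19, 0) = 23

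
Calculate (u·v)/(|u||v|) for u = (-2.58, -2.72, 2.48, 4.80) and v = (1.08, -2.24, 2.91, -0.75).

With u = (-2.58, -2.72, 2.48, 4.80), v = (1.08, -2.24, 2.91, -0.75):
u·v = (-2.58)·1.08 + (-2.72)·(-2.24) + 2.48·2.91 + 4.8·(-0.75) = (-2.7864) + 6.0928 + 7.2168 + (-3.6) = 6.9232.
|u| = √((-2.58)² + (-2.72)² + 2.48² + 4.8²) = √(6.6564 + 7.3984 + 6.1504 + 23.04) = √43.2452, |v| = √(1.08² + (-2.24)² + 2.91² + (-0.75)²) = √(1.1664 + 5.0176 + 8.4681 + 0.5625) = √15.2146.
cos θ = (u·v)/(|u||v|) = 6.9232/(√43.2452·√15.2146) ≈ 0.2699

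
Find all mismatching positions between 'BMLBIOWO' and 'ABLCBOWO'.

Differing positions: 1, 2, 4, 5. Hamming distance = 4.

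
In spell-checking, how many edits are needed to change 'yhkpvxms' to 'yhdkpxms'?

Let D[i][j] be the edit distance between the first i characters of 'yhkpvxms' and the first j characters of 'yhdkpxms', with D[i][0] = i, D[0][j] = j, and D[i][j] = D[i-1][j-1] if the characters match, else 1 + min(D[i-1][j], D[i][j-1], D[i-1][j-1]). Filling the table (rows: prefixes of 'yhkpvxms', columns: prefixes of 'yhdkpxms'):
     ε  y  h  d  k  p  x  m  s
  ε  0  1  2  3  4  5  6  7  8
  y  1  0  1  2  3  4  5  6  7
  h  2  1  0  1  2  3  4  5  6
  k  3  2  1  1  1  2  3  4  5
  p  4  3  2  2  2  1  2  3  4
  v  5  4  3  3  3  2  2  3  4
  x  6  5  4  4  4  3  2  3  4
  m  7  6  5  5  5  4  3  2  3
  s  8  7  6  6  6  5  4  3  2
The bottom-right entry gives D[8][8] = 2, so no sequence of fewer than 2 edits works. Backtracking through the table gives one optimal edit sequence (2 edits):
  yhkpvxms → yhdkpvxms (ins d @3)
  yhdkpvxms → yhdkpxms (del v @6)
Edit distance = 2.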